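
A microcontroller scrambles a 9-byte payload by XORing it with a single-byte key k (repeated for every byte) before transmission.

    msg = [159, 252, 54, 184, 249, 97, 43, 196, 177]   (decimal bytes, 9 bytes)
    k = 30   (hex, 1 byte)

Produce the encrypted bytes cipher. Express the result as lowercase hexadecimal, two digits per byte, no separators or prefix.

The 1-byte key repeats, so the effective keystream is 30 30 30 30 30 30 30 30 30.
byte 0: 9f XOR 30 = af
byte 1: fc XOR 30 = cc
byte 2: 36 XOR 30 = 06
byte 3: b8 XOR 30 = 88
byte 4: f9 XOR 30 = c9
byte 5: 61 XOR 30 = 51
byte 6: 2b XOR 30 = 1b
byte 7: c4 XOR 30 = f4
byte 8: b1 XOR 30 = 81

afcc0688c9511bf481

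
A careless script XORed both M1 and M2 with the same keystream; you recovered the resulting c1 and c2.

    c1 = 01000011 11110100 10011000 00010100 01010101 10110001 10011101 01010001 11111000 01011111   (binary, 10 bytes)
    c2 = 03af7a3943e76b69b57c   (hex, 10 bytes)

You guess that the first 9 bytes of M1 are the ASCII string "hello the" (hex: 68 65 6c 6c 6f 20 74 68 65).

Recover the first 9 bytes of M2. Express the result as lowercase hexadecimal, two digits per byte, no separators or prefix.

First, c1 ⊕ c2 = (M1 ⊕ K) ⊕ (M2 ⊕ K) = M1 ⊕ M2, so the key drops out. Then M2 = (M1 ⊕ M2) ⊕ M1 over the first 9 bytes.
byte 0: (43 ⊕ 03) ⊕ 68 = 40 ⊕ 68 = 28
byte 1: (f4 ⊕ af) ⊕ 65 = 5b ⊕ 65 = 3e
byte 2: (98 ⊕ 7a) ⊕ 6c = e2 ⊕ 6c = 8e
byte 3: (14 ⊕ 39) ⊕ 6c = 2d ⊕ 6c = 41
byte 4: (55 ⊕ 43) ⊕ 6f = 16 ⊕ 6f = 79
byte 5: (b1 ⊕ e7) ⊕ 20 = 56 ⊕ 20 = 76
byte 6: (9d ⊕ 6b) ⊕ 74 = f6 ⊕ 74 = 82
byte 7: (51 ⊕ 69) ⊕ 68 = 38 ⊕ 68 = 50
byte 8: (f8 ⊕ b5) ⊕ 65 = 4d ⊕ 65 = 28

283e8e417976825028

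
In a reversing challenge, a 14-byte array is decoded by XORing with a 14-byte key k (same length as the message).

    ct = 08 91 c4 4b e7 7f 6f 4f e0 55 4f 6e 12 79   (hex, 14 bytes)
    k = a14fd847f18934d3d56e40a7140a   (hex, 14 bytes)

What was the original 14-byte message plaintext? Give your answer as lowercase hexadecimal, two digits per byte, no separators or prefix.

a9de1c0c16f65b9c353b0fc90673

XOR is its own inverse, so applying the key byte-wise gives the result directly.
  8 xor 161 = 169
145 xor  79 = 222
196 xor 216 =  28
 75 xor  71 =  12
231 xor 241 =  22
127 xor 137 = 246
111 xor  52 =  91
 79 xor 211 = 156
224 xor 213 =  53
 85 xor 110 =  59
 79 xor  64 =  15
110 xor 167 = 201
 18 xor  20 =   6
121 xor  10 = 115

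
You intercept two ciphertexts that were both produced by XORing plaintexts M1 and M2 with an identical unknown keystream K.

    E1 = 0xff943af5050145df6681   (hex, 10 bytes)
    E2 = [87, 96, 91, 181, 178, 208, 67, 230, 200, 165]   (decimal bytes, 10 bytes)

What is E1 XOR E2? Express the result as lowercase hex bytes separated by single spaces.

E1 ⊕ E2 = (M1 ⊕ K) ⊕ (M2 ⊕ K) = M1 ⊕ M2 — the shared key cancels under XOR.
11111111 ⊕ 01010111 = 10101000
10010100 ⊕ 01100000 = 11110100
00111010 ⊕ 01011011 = 01100001
11110101 ⊕ 10110101 = 01000000
00000101 ⊕ 10110010 = 10110111
00000001 ⊕ 11010000 = 11010001
01000101 ⊕ 01000011 = 00000110
11011111 ⊕ 11100110 = 00111001
01100110 ⊕ 11001000 = 10101110
10000001 ⊕ 10100101 = 00100100

a8 f4 61 40 b7 d1 06 39 ae 24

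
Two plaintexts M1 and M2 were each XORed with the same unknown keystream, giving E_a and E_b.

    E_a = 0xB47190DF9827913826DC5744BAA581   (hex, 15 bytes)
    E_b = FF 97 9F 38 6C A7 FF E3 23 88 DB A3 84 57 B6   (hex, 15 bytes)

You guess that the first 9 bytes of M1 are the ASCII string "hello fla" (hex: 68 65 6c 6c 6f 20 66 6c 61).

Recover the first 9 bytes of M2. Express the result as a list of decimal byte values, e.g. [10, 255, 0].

First, E_a ⊕ E_b = (M1 ⊕ K) ⊕ (M2 ⊕ K) = M1 ⊕ M2, so the key drops out. Then M2 = (M1 ⊕ M2) ⊕ M1 over the first 9 bytes.
byte 0: (b4 ⊕ ff) ⊕ 68 = 4b ⊕ 68 = 23
byte 1: (71 ⊕ 97) ⊕ 65 = e6 ⊕ 65 = 83
byte 2: (90 ⊕ 9f) ⊕ 6c = 0f ⊕ 6c = 63
byte 3: (df ⊕ 38) ⊕ 6c = e7 ⊕ 6c = 8b
byte 4: (98 ⊕ 6c) ⊕ 6f = f4 ⊕ 6f = 9b
byte 5: (27 ⊕ a7) ⊕ 20 = 80 ⊕ 20 = a0
byte 6: (91 ⊕ ff) ⊕ 66 = 6e ⊕ 66 = 08
byte 7: (38 ⊕ e3) ⊕ 6c = db ⊕ 6c = b7
byte 8: (26 ⊕ 23) ⊕ 61 = 05 ⊕ 61 = 64

[35, 131, 99, 139, 155, 160, 8, 183, 100]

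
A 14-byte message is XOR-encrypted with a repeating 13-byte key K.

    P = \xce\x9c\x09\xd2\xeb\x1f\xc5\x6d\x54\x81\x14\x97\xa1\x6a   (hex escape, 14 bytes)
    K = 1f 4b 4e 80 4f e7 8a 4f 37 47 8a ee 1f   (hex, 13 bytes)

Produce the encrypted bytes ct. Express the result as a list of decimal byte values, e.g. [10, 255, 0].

[209, 215, 71, 82, 164, 248, 79, 34, 99, 198, 158, 121, 190, 117]

The 13-byte key repeats, so the effective keystream is 1f 4b 4e 80 4f e7 8a 4f 37 47 8a ee 1f 1f.
byte 0: ce ⊕ 1f = d1
byte 1: 9c ⊕ 4b = d7
byte 2: 09 ⊕ 4e = 47
byte 3: d2 ⊕ 80 = 52
byte 4: eb ⊕ 4f = a4
byte 5: 1f ⊕ e7 = f8
byte 6: c5 ⊕ 8a = 4f
byte 7: 6d ⊕ 4f = 22
byte 8: 54 ⊕ 37 = 63
byte 9: 81 ⊕ 47 = c6
byte 10: 14 ⊕ 8a = 9e
byte 11: 97 ⊕ ee = 79
byte 12: a1 ⊕ 1f = be
byte 13: 6a ⊕ 1f = 75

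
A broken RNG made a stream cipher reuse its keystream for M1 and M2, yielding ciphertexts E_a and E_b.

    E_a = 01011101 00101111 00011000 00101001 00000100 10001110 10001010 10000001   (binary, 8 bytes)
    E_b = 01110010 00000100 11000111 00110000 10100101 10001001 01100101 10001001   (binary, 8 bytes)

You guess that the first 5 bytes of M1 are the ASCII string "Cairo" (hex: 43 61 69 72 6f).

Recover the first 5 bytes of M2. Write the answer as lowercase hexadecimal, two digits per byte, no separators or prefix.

First, E_a ⊕ E_b = (M1 ⊕ K) ⊕ (M2 ⊕ K) = M1 ⊕ M2, so the key drops out. Then M2 = (M1 ⊕ M2) ⊕ M1 over the first 5 bytes.
byte 0: (5d XOR 72) XOR 43 = 2f XOR 43 = 6c
byte 1: (2f XOR 04) XOR 61 = 2b XOR 61 = 4a
byte 2: (18 XOR c7) XOR 69 = df XOR 69 = b6
byte 3: (29 XOR 30) XOR 72 = 19 XOR 72 = 6b
byte 4: (04 XOR a5) XOR 6f = a1 XOR 6f = ce

6c4ab66bce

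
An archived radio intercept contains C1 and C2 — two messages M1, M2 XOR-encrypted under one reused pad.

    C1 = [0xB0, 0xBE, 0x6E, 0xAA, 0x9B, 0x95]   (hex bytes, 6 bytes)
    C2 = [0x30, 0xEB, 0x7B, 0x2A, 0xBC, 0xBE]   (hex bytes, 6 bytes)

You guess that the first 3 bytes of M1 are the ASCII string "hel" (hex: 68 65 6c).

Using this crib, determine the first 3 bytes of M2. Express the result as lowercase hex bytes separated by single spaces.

First, C1 ⊕ C2 = (M1 ⊕ K) ⊕ (M2 ⊕ K) = M1 ⊕ M2, so the key drops out. Then M2 = (M1 ⊕ M2) ⊕ M1 over the first 3 bytes.
byte 0: (b0 XOR 30) XOR 68 = 80 XOR 68 = e8
byte 1: (be XOR eb) XOR 65 = 55 XOR 65 = 30
byte 2: (6e XOR 7b) XOR 6c = 15 XOR 6c = 79

e8 30 79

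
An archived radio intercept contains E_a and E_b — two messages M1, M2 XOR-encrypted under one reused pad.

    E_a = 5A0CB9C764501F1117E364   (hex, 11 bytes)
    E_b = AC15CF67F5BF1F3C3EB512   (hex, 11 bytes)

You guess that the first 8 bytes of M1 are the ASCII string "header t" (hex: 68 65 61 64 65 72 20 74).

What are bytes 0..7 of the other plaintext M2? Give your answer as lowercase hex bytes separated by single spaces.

9e 7c 17 c4 f4 9d 20 59

First, E_a ⊕ E_b = (M1 ⊕ K) ⊕ (M2 ⊕ K) = M1 ⊕ M2, so the key drops out. Then M2 = (M1 ⊕ M2) ⊕ M1 over the first 8 bytes.
byte 0: (5a ⊕ ac) ⊕ 68 = f6 ⊕ 68 = 9e
byte 1: (0c ⊕ 15) ⊕ 65 = 19 ⊕ 65 = 7c
byte 2: (b9 ⊕ cf) ⊕ 61 = 76 ⊕ 61 = 17
byte 3: (c7 ⊕ 67) ⊕ 64 = a0 ⊕ 64 = c4
byte 4: (64 ⊕ f5) ⊕ 65 = 91 ⊕ 65 = f4
byte 5: (50 ⊕ bf) ⊕ 72 = ef ⊕ 72 = 9d
byte 6: (1f ⊕ 1f) ⊕ 20 = 00 ⊕ 20 = 20
byte 7: (11 ⊕ 3c) ⊕ 74 = 2d ⊕ 74 = 59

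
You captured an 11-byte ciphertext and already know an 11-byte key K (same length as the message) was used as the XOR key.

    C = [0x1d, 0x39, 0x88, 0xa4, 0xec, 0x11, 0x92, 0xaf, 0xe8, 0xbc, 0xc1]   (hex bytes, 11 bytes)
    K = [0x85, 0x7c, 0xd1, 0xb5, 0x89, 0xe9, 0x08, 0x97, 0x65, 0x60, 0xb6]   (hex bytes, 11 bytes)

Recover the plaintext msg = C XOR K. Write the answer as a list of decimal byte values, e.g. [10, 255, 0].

1d ⊕ 85 = 98
39 ⊕ 7c = 45
88 ⊕ d1 = 59
a4 ⊕ b5 = 11
ec ⊕ 89 = 65
11 ⊕ e9 = f8
92 ⊕ 08 = 9a
af ⊕ 97 = 38
e8 ⊕ 65 = 8d
bc ⊕ 60 = dc
c1 ⊕ b6 = 77

[152, 69, 89, 17, 101, 248, 154, 56, 141, 220, 119]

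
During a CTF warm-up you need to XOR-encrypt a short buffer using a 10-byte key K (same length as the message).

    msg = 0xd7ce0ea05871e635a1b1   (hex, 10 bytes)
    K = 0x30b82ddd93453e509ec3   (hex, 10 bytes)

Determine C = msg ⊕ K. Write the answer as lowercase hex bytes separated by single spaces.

e7 76 23 7d cb 34 d8 65 3f 72

d7 xor 30 = e7
ce xor b8 = 76
0e xor 2d = 23
a0 xor dd = 7d
58 xor 93 = cb
71 xor 45 = 34
e6 xor 3e = d8
35 xor 50 = 65
a1 xor 9e = 3f
b1 xor c3 = 72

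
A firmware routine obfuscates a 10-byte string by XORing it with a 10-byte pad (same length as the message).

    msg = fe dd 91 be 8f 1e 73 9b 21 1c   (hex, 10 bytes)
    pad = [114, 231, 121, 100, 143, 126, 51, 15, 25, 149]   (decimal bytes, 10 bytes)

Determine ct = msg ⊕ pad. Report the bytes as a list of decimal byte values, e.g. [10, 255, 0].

[140, 58, 232, 218, 0, 96, 64, 148, 56, 137]

11111110 XOR 01110010 = 10001100
11011101 XOR 11100111 = 00111010
10010001 XOR 01111001 = 11101000
10111110 XOR 01100100 = 11011010
10001111 XOR 10001111 = 00000000
00011110 XOR 01111110 = 01100000
01110011 XOR 00110011 = 01000000
10011011 XOR 00001111 = 10010100
00100001 XOR 00011001 = 00111000
00011100 XOR 10010101 = 10001001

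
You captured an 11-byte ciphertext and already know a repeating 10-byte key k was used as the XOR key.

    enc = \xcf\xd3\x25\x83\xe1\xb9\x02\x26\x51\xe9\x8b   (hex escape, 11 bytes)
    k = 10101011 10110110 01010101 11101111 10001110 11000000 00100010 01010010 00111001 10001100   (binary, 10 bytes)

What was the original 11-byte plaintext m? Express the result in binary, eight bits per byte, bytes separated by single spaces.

The 10-byte key repeats, so the effective keystream is ab b6 55 ef 8e c0 22 52 39 8c ab.
byte 0: cf ⊕ ab = 64
byte 1: d3 ⊕ b6 = 65
byte 2: 25 ⊕ 55 = 70
byte 3: 83 ⊕ ef = 6c
byte 4: e1 ⊕ 8e = 6f
byte 5: b9 ⊕ c0 = 79
byte 6: 02 ⊕ 22 = 20
byte 7: 26 ⊕ 52 = 74
byte 8: 51 ⊕ 39 = 68
byte 9: e9 ⊕ 8c = 65
byte 10: 8b ⊕ ab = 20

01100100 01100101 01110000 01101100 01101111 01111001 00100000 01110100 01101000 01100101 00100000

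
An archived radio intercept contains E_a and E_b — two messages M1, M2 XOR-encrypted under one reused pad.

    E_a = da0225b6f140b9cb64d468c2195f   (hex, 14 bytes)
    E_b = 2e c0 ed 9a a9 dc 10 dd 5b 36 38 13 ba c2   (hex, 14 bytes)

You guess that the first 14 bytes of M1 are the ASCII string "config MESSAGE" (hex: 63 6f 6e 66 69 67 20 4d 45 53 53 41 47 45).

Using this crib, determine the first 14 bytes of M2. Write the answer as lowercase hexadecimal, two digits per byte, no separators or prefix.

First, E_a ⊕ E_b = (M1 ⊕ K) ⊕ (M2 ⊕ K) = M1 ⊕ M2, so the key drops out. Then M2 = (M1 ⊕ M2) ⊕ M1 over the first 14 bytes.
byte 0: (da xor 2e) xor 63 = f4 xor 63 = 97
byte 1: (02 xor c0) xor 6f = c2 xor 6f = ad
byte 2: (25 xor ed) xor 6e = c8 xor 6e = a6
byte 3: (b6 xor 9a) xor 66 = 2c xor 66 = 4a
byte 4: (f1 xor a9) xor 69 = 58 xor 69 = 31
byte 5: (40 xor dc) xor 67 = 9c xor 67 = fb
byte 6: (b9 xor 10) xor 20 = a9 xor 20 = 89
byte 7: (cb xor dd) xor 4d = 16 xor 4d = 5b
byte 8: (64 xor 5b) xor 45 = 3f xor 45 = 7a
byte 9: (d4 xor 36) xor 53 = e2 xor 53 = b1
byte 10: (68 xor 38) xor 53 = 50 xor 53 = 03
byte 11: (c2 xor 13) xor 41 = d1 xor 41 = 90
byte 12: (19 xor ba) xor 47 = a3 xor 47 = e4
byte 13: (5f xor c2) xor 45 = 9d xor 45 = d8

97ada64a31fb895b7ab10390e4d8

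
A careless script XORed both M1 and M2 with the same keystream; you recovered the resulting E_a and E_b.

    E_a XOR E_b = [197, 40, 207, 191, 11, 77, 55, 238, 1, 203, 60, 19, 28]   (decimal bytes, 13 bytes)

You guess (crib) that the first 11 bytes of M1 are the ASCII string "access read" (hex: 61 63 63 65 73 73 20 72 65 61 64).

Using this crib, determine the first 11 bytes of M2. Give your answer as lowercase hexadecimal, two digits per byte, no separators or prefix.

Since E_a ⊕ E_b = M1 ⊕ M2, XORing with the guessed M1 bytes yields the corresponding M2 bytes: M2 = (E_a ⊕ E_b) ⊕ M1.
c5 ^ 61 = a4
28 ^ 63 = 4b
cf ^ 63 = ac
bf ^ 65 = da
0b ^ 73 = 78
4d ^ 73 = 3e
37 ^ 20 = 17
ee ^ 72 = 9c
01 ^ 65 = 64
cb ^ 61 = aa
3c ^ 64 = 58

a44bacda783e179c64aa58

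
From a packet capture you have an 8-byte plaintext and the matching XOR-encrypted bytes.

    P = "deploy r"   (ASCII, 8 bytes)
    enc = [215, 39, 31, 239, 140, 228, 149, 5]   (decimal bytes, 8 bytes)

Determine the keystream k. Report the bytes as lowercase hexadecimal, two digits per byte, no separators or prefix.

b3426f83e39db577

Since enc = P ⊕ k, XORing both sides with P gives k = P ⊕ enc.
byte 0: 100 xor 215 = 179
byte 1: 101 xor  39 =  66
byte 2: 112 xor  31 = 111
byte 3: 108 xor 239 = 131
byte 4: 111 xor 140 = 227
byte 5: 121 xor 228 = 157
byte 6:  32 xor 149 = 181
byte 7: 114 xor   5 = 119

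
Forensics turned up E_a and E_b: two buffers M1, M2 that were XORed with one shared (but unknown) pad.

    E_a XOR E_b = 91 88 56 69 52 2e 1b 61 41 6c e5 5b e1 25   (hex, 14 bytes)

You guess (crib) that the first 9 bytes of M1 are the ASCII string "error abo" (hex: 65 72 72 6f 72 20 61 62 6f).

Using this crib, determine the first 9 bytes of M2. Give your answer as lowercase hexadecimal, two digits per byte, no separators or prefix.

Since E_a ⊕ E_b = M1 ⊕ M2, XORing with the guessed M1 bytes yields the corresponding M2 bytes: M2 = (E_a ⊕ E_b) ⊕ M1.
91 ⊕ 65 = f4
88 ⊕ 72 = fa
56 ⊕ 72 = 24
69 ⊕ 6f = 06
52 ⊕ 72 = 20
2e ⊕ 20 = 0e
1b ⊕ 61 = 7a
61 ⊕ 62 = 03
41 ⊕ 6f = 2e

f4fa2406200e7a032e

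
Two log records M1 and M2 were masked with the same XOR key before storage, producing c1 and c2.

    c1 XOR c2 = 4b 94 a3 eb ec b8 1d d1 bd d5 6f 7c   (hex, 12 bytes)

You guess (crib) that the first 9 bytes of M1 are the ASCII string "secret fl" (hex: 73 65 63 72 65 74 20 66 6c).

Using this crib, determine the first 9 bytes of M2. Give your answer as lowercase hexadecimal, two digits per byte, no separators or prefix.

38f1c09989cc3db7d1

Since c1 ⊕ c2 = M1 ⊕ M2, XORing with the guessed M1 bytes yields the corresponding M2 bytes: M2 = (c1 ⊕ c2) ⊕ M1.
01001011 XOR 01110011 = 00111000
10010100 XOR 01100101 = 11110001
10100011 XOR 01100011 = 11000000
11101011 XOR 01110010 = 10011001
11101100 XOR 01100101 = 10001001
10111000 XOR 01110100 = 11001100
00011101 XOR 00100000 = 00111101
11010001 XOR 01100110 = 10110111
10111101 XOR 01101100 = 11010001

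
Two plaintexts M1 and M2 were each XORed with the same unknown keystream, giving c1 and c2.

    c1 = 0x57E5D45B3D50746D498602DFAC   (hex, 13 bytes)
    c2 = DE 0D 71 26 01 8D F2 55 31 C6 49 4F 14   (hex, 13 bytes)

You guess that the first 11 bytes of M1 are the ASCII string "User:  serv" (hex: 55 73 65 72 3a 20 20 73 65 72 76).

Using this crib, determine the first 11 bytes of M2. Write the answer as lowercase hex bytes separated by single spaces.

dc 9b c0 0f 06 fd a6 4b 1d 32 3d

First, c1 ⊕ c2 = (M1 ⊕ K) ⊕ (M2 ⊕ K) = M1 ⊕ M2, so the key drops out. Then M2 = (M1 ⊕ M2) ⊕ M1 over the first 11 bytes.
byte 0: (57 XOR de) XOR 55 = 89 XOR 55 = dc
byte 1: (e5 XOR 0d) XOR 73 = e8 XOR 73 = 9b
byte 2: (d4 XOR 71) XOR 65 = a5 XOR 65 = c0
byte 3: (5b XOR 26) XOR 72 = 7d XOR 72 = 0f
byte 4: (3d XOR 01) XOR 3a = 3c XOR 3a = 06
byte 5: (50 XOR 8d) XOR 20 = dd XOR 20 = fd
byte 6: (74 XOR f2) XOR 20 = 86 XOR 20 = a6
byte 7: (6d XOR 55) XOR 73 = 38 XOR 73 = 4b
byte 8: (49 XOR 31) XOR 65 = 78 XOR 65 = 1d
byte 9: (86 XOR c6) XOR 72 = 40 XOR 72 = 32
byte 10: (02 XOR 49) XOR 76 = 4b XOR 76 = 3d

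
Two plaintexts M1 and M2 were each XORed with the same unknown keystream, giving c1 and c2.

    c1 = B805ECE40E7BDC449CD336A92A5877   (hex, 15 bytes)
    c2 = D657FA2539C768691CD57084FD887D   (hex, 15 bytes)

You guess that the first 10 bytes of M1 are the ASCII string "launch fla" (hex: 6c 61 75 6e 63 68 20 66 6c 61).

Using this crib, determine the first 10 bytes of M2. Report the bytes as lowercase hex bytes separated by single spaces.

First, c1 ⊕ c2 = (M1 ⊕ K) ⊕ (M2 ⊕ K) = M1 ⊕ M2, so the key drops out. Then M2 = (M1 ⊕ M2) ⊕ M1 over the first 10 bytes.
byte 0: (b8 ⊕ d6) ⊕ 6c = 6e ⊕ 6c = 02
byte 1: (05 ⊕ 57) ⊕ 61 = 52 ⊕ 61 = 33
byte 2: (ec ⊕ fa) ⊕ 75 = 16 ⊕ 75 = 63
byte 3: (e4 ⊕ 25) ⊕ 6e = c1 ⊕ 6e = af
byte 4: (0e ⊕ 39) ⊕ 63 = 37 ⊕ 63 = 54
byte 5: (7b ⊕ c7) ⊕ 68 = bc ⊕ 68 = d4
byte 6: (dc ⊕ 68) ⊕ 20 = b4 ⊕ 20 = 94
byte 7: (44 ⊕ 69) ⊕ 66 = 2d ⊕ 66 = 4b
byte 8: (9c ⊕ 1c) ⊕ 6c = 80 ⊕ 6c = ec
byte 9: (d3 ⊕ d5) ⊕ 61 = 06 ⊕ 61 = 67

02 33 63 af 54 d4 94 4b ec 67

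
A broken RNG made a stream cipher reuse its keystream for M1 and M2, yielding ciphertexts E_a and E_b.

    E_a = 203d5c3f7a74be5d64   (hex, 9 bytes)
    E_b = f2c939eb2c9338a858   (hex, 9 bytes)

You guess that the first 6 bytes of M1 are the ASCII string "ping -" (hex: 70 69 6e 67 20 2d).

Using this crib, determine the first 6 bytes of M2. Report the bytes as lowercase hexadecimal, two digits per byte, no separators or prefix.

a29d0bb376ca

First, E_a ⊕ E_b = (M1 ⊕ K) ⊕ (M2 ⊕ K) = M1 ⊕ M2, so the key drops out. Then M2 = (M1 ⊕ M2) ⊕ M1 over the first 6 bytes.
byte 0: (20 xor f2) xor 70 = d2 xor 70 = a2
byte 1: (3d xor c9) xor 69 = f4 xor 69 = 9d
byte 2: (5c xor 39) xor 6e = 65 xor 6e = 0b
byte 3: (3f xor eb) xor 67 = d4 xor 67 = b3
byte 4: (7a xor 2c) xor 20 = 56 xor 20 = 76
byte 5: (74 xor 93) xor 2d = e7 xor 2d = ca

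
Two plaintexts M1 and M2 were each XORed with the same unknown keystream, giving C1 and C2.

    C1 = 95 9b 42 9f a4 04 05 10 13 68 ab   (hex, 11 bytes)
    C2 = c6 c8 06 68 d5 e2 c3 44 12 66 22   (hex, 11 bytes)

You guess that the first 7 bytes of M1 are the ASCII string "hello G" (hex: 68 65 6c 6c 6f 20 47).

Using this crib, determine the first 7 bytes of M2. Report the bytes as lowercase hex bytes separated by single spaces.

3b 36 28 9b 1e c6 81

First, C1 ⊕ C2 = (M1 ⊕ K) ⊕ (M2 ⊕ K) = M1 ⊕ M2, so the key drops out. Then M2 = (M1 ⊕ M2) ⊕ M1 over the first 7 bytes.
byte 0: (95 xor c6) xor 68 = 53 xor 68 = 3b
byte 1: (9b xor c8) xor 65 = 53 xor 65 = 36
byte 2: (42 xor 06) xor 6c = 44 xor 6c = 28
byte 3: (9f xor 68) xor 6c = f7 xor 6c = 9b
byte 4: (a4 xor d5) xor 6f = 71 xor 6f = 1e
byte 5: (04 xor e2) xor 20 = e6 xor 20 = c6
byte 6: (05 xor c3) xor 47 = c6 xor 47 = 81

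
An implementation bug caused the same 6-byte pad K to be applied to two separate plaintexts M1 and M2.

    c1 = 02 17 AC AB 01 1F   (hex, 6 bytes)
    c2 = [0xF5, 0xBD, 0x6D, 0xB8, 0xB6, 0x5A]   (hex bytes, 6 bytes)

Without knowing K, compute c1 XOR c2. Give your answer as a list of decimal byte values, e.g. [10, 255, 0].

[247, 170, 193, 19, 183, 69]

c1 ⊕ c2 = (M1 ⊕ K) ⊕ (M2 ⊕ K) = M1 ⊕ M2 — the shared key cancels under XOR.
02 xor f5 = f7
17 xor bd = aa
ac xor 6d = c1
ab xor b8 = 13
01 xor b6 = b7
1f xor 5a = 45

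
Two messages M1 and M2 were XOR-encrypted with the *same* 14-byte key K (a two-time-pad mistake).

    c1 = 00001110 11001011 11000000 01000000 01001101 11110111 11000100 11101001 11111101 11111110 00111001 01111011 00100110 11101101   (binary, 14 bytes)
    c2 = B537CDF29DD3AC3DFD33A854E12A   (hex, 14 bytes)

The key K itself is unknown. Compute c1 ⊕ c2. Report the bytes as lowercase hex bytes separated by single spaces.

c1 ⊕ c2 = (M1 ⊕ K) ⊕ (M2 ⊕ K) = M1 ⊕ M2 — the shared key cancels under XOR.
 14 ^ 181 = 187
203 ^  55 = 252
192 ^ 205 =  13
 64 ^ 242 = 178
 77 ^ 157 = 208
247 ^ 211 =  36
196 ^ 172 = 104
233 ^  61 = 212
253 ^ 253 =   0
254 ^  51 = 205
 57 ^ 168 = 145
123 ^  84 =  47
 38 ^ 225 = 199
237 ^  42 = 199

bb fc 0d b2 d0 24 68 d4 00 cd 91 2f c7 c7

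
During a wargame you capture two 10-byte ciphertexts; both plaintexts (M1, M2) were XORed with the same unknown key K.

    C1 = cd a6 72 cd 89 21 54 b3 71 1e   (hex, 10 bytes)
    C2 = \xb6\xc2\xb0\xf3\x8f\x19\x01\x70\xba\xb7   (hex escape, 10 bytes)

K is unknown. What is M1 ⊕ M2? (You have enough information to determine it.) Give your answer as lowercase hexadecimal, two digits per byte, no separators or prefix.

C1 ⊕ C2 = (M1 ⊕ K) ⊕ (M2 ⊕ K) = M1 ⊕ M2 — the shared key cancels under XOR.
cd ^ b6 = 7b
a6 ^ c2 = 64
72 ^ b0 = c2
cd ^ f3 = 3e
89 ^ 8f = 06
21 ^ 19 = 38
54 ^ 01 = 55
b3 ^ 70 = c3
71 ^ ba = cb
1e ^ b7 = a9

7b64c23e063855c3cba9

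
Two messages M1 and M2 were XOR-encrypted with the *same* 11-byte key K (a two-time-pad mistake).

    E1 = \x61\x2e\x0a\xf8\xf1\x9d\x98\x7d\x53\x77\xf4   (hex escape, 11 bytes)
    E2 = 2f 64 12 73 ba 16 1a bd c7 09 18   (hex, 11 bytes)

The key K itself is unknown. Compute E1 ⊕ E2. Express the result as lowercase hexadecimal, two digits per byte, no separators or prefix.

E1 ⊕ E2 = (M1 ⊕ K) ⊕ (M2 ⊕ K) = M1 ⊕ M2 — the shared key cancels under XOR.
61 XOR 2f = 4e
2e XOR 64 = 4a
0a XOR 12 = 18
f8 XOR 73 = 8b
f1 XOR ba = 4b
9d XOR 16 = 8b
98 XOR 1a = 82
7d XOR bd = c0
53 XOR c7 = 94
77 XOR 09 = 7e
f4 XOR 18 = ec

4e4a188b4b8b82c0947eec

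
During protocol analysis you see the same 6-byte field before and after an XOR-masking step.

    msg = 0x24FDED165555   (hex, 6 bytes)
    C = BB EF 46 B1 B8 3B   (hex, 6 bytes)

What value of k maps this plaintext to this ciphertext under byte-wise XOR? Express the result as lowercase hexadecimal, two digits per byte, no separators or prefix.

Since C = msg ⊕ k, XORing both sides with msg gives k = msg ⊕ C.
24 ^ bb = 9f
fd ^ ef = 12
ed ^ 46 = ab
16 ^ b1 = a7
55 ^ b8 = ed
55 ^ 3b = 6e

9f12aba7ed6e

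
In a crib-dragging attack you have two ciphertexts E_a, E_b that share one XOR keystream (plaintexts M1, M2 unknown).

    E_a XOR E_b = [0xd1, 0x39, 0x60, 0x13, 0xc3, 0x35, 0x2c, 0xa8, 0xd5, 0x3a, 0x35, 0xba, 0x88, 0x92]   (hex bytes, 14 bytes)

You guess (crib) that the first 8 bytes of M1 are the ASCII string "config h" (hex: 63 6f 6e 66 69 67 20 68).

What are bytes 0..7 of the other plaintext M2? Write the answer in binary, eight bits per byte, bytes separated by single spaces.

Since E_a ⊕ E_b = M1 ⊕ M2, XORing with the guessed M1 bytes yields the corresponding M2 bytes: M2 = (E_a ⊕ E_b) ⊕ M1.
d1 ^ 63 = b2
39 ^ 6f = 56
60 ^ 6e = 0e
13 ^ 66 = 75
c3 ^ 69 = aa
35 ^ 67 = 52
2c ^ 20 = 0c
a8 ^ 68 = c0

10110010 01010110 00001110 01110101 10101010 01010010 00001100 11000000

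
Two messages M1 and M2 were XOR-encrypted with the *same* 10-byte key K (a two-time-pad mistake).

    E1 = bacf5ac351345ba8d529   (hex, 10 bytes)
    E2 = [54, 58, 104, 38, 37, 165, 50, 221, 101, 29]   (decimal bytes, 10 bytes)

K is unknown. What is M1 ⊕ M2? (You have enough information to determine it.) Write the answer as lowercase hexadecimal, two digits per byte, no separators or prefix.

E1 ⊕ E2 = (M1 ⊕ K) ⊕ (M2 ⊕ K) = M1 ⊕ M2 — the shared key cancels under XOR.
byte 0: 10111010 ⊕ 00110110 = 10001100
byte 1: 11001111 ⊕ 00111010 = 11110101
byte 2: 01011010 ⊕ 01101000 = 00110010
byte 3: 11000011 ⊕ 00100110 = 11100101
byte 4: 01010001 ⊕ 00100101 = 01110100
byte 5: 00110100 ⊕ 10100101 = 10010001
byte 6: 01011011 ⊕ 00110010 = 01101001
byte 7: 10101000 ⊕ 11011101 = 01110101
byte 8: 11010101 ⊕ 01100101 = 10110000
byte 9: 00101001 ⊕ 00011101 = 00110100

8cf532e574916975b034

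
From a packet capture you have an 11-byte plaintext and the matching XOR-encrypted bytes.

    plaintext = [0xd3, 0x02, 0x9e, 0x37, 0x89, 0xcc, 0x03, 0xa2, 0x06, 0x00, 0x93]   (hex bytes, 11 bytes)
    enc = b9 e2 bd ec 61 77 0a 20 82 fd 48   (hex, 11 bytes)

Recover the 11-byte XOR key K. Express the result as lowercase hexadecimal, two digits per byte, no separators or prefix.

Since enc = plaintext ⊕ K, XORing both sides with plaintext gives K = plaintext ⊕ enc.
211 XOR 185 = 106
  2 XOR 226 = 224
158 XOR 189 =  35
 55 XOR 236 = 219
137 XOR  97 = 232
204 XOR 119 = 187
  3 XOR  10 =   9
162 XOR  32 = 130
  6 XOR 130 = 132
  0 XOR 253 = 253
147 XOR  72 = 219

6ae023dbe8bb098284fddb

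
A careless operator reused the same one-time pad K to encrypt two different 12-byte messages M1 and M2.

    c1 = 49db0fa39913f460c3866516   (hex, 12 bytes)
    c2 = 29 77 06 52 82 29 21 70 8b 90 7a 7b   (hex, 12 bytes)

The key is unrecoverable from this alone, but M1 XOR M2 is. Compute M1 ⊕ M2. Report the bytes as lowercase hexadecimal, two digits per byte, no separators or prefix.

60ac09f11b3ad51048161f6d

c1 ⊕ c2 = (M1 ⊕ K) ⊕ (M2 ⊕ K) = M1 ⊕ M2 — the shared key cancels under XOR.
byte 0: 49 xor 29 = 60
byte 1: db xor 77 = ac
byte 2: 0f xor 06 = 09
byte 3: a3 xor 52 = f1
byte 4: 99 xor 82 = 1b
byte 5: 13 xor 29 = 3a
byte 6: f4 xor 21 = d5
byte 7: 60 xor 70 = 10
byte 8: c3 xor 8b = 48
byte 9: 86 xor 90 = 16
byte 10: 65 xor 7a = 1f
byte 11: 16 xor 7b = 6d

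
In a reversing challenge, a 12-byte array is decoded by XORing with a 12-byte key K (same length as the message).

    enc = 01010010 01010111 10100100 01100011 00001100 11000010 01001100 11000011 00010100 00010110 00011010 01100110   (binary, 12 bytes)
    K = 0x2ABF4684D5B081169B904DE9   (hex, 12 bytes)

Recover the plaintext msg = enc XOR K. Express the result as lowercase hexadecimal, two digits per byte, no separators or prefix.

XOR is its own inverse, so applying the key byte-wise gives the result directly.
byte 0: 52 ⊕ 2a = 78
byte 1: 57 ⊕ bf = e8
byte 2: a4 ⊕ 46 = e2
byte 3: 63 ⊕ 84 = e7
byte 4: 0c ⊕ d5 = d9
byte 5: c2 ⊕ b0 = 72
byte 6: 4c ⊕ 81 = cd
byte 7: c3 ⊕ 16 = d5
byte 8: 14 ⊕ 9b = 8f
byte 9: 16 ⊕ 90 = 86
byte 10: 1a ⊕ 4d = 57
byte 11: 66 ⊕ e9 = 8f

78e8e2e7d972cdd58f86578f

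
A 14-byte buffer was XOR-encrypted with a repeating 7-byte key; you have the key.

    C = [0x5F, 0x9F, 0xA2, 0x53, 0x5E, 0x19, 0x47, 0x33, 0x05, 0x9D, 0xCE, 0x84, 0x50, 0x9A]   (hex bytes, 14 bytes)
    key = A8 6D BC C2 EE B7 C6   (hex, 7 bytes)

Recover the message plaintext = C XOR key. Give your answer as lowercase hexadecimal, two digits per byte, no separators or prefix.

The 7-byte key repeats, so the effective keystream is a8 6d bc c2 ee b7 c6 a8 6d bc c2 ee b7 c6.
byte 0: 01011111 XOR 10101000 = 11110111
byte 1: 10011111 XOR 01101101 = 11110010
byte 2: 10100010 XOR 10111100 = 00011110
byte 3: 01010011 XOR 11000010 = 10010001
byte 4: 01011110 XOR 11101110 = 10110000
byte 5: 00011001 XOR 10110111 = 10101110
byte 6: 01000111 XOR 11000110 = 10000001
byte 7: 00110011 XOR 10101000 = 10011011
byte 8: 00000101 XOR 01101101 = 01101000
byte 9: 10011101 XOR 10111100 = 00100001
byte 10: 11001110 XOR 11000010 = 00001100
byte 11: 10000100 XOR 11101110 = 01101010
byte 12: 01010000 XOR 10110111 = 11100111
byte 13: 10011010 XOR 11000110 = 01011100

f7f21e91b0ae819b68210c6ae75c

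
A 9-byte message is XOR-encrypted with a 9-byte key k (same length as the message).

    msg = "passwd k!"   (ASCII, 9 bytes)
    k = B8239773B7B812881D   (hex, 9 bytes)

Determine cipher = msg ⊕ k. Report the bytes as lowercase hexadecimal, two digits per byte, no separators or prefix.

c842e400c0dc32e33c

byte 0: 112 ⊕ 184 = 200
byte 1:  97 ⊕  35 =  66
byte 2: 115 ⊕ 151 = 228
byte 3: 115 ⊕ 115 =   0
byte 4: 119 ⊕ 183 = 192
byte 5: 100 ⊕ 184 = 220
byte 6:  32 ⊕  18 =  50
byte 7: 107 ⊕ 136 = 227
byte 8:  33 ⊕  29 =  60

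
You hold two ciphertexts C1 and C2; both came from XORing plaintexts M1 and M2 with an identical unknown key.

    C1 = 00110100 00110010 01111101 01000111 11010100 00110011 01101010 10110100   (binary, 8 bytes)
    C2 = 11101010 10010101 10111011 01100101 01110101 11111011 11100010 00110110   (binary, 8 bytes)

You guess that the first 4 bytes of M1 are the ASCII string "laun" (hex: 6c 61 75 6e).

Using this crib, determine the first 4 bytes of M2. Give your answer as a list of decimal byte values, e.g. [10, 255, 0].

First, C1 ⊕ C2 = (M1 ⊕ K) ⊕ (M2 ⊕ K) = M1 ⊕ M2, so the key drops out. Then M2 = (M1 ⊕ M2) ⊕ M1 over the first 4 bytes.
byte 0: (34 XOR ea) XOR 6c = de XOR 6c = b2
byte 1: (32 XOR 95) XOR 61 = a7 XOR 61 = c6
byte 2: (7d XOR bb) XOR 75 = c6 XOR 75 = b3
byte 3: (47 XOR 65) XOR 6e = 22 XOR 6e = 4c

[178, 198, 179, 76]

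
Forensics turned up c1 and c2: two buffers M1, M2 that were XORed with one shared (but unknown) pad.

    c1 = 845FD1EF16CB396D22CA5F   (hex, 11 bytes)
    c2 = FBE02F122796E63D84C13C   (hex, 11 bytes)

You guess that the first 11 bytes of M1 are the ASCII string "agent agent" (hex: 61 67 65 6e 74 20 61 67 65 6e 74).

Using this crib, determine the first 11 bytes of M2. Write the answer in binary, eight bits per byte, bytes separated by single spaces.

00011110 11011000 10011011 10010011 01000101 01111101 10111110 00110111 11000011 01100101 00010111

First, c1 ⊕ c2 = (M1 ⊕ K) ⊕ (M2 ⊕ K) = M1 ⊕ M2, so the key drops out. Then M2 = (M1 ⊕ M2) ⊕ M1 over the first 11 bytes.
byte 0: (84 ⊕ fb) ⊕ 61 = 7f ⊕ 61 = 1e
byte 1: (5f ⊕ e0) ⊕ 67 = bf ⊕ 67 = d8
byte 2: (d1 ⊕ 2f) ⊕ 65 = fe ⊕ 65 = 9b
byte 3: (ef ⊕ 12) ⊕ 6e = fd ⊕ 6e = 93
byte 4: (16 ⊕ 27) ⊕ 74 = 31 ⊕ 74 = 45
byte 5: (cb ⊕ 96) ⊕ 20 = 5d ⊕ 20 = 7d
byte 6: (39 ⊕ e6) ⊕ 61 = df ⊕ 61 = be
byte 7: (6d ⊕ 3d) ⊕ 67 = 50 ⊕ 67 = 37
byte 8: (22 ⊕ 84) ⊕ 65 = a6 ⊕ 65 = c3
byte 9: (ca ⊕ c1) ⊕ 6e = 0b ⊕ 6e = 65
byte 10: (5f ⊕ 3c) ⊕ 74 = 63 ⊕ 74 = 17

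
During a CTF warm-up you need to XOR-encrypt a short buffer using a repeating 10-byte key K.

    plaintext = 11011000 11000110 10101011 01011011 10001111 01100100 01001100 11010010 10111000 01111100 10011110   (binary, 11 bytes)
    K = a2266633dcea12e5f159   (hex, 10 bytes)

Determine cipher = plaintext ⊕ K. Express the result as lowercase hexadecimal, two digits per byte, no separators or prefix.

The 10-byte key repeats, so the effective keystream is a2 26 66 33 dc ea 12 e5 f1 59 a2.
byte 0: d8 ⊕ a2 = 7a
byte 1: c6 ⊕ 26 = e0
byte 2: ab ⊕ 66 = cd
byte 3: 5b ⊕ 33 = 68
byte 4: 8f ⊕ dc = 53
byte 5: 64 ⊕ ea = 8e
byte 6: 4c ⊕ 12 = 5e
byte 7: d2 ⊕ e5 = 37
byte 8: b8 ⊕ f1 = 49
byte 9: 7c ⊕ 59 = 25
byte 10: 9e ⊕ a2 = 3c

7ae0cd68538e5e3749253c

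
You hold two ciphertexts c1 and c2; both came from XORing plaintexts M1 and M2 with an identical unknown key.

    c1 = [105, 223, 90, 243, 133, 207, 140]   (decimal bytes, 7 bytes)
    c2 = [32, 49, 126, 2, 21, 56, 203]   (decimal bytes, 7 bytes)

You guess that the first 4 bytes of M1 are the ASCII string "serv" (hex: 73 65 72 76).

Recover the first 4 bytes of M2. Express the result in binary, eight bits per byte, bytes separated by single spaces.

First, c1 ⊕ c2 = (M1 ⊕ K) ⊕ (M2 ⊕ K) = M1 ⊕ M2, so the key drops out. Then M2 = (M1 ⊕ M2) ⊕ M1 over the first 4 bytes.
byte 0: (69 ⊕ 20) ⊕ 73 = 49 ⊕ 73 = 3a
byte 1: (df ⊕ 31) ⊕ 65 = ee ⊕ 65 = 8b
byte 2: (5a ⊕ 7e) ⊕ 72 = 24 ⊕ 72 = 56
byte 3: (f3 ⊕ 02) ⊕ 76 = f1 ⊕ 76 = 87

00111010 10001011 01010110 10000111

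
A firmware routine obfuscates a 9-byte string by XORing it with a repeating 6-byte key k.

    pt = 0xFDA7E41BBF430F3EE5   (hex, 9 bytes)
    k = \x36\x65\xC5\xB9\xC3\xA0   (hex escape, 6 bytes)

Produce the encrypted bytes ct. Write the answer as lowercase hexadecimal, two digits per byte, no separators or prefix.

The 6-byte key repeats, so the effective keystream is 36 65 c5 b9 c3 a0 36 65 c5.
byte 0: 11111101 xor 00110110 = 11001011
byte 1: 10100111 xor 01100101 = 11000010
byte 2: 11100100 xor 11000101 = 00100001
byte 3: 00011011 xor 10111001 = 10100010
byte 4: 10111111 xor 11000011 = 01111100
byte 5: 01000011 xor 10100000 = 11100011
byte 6: 00001111 xor 00110110 = 00111001
byte 7: 00111110 xor 01100101 = 01011011
byte 8: 11100101 xor 11000101 = 00100000

cbc221a27ce3395b20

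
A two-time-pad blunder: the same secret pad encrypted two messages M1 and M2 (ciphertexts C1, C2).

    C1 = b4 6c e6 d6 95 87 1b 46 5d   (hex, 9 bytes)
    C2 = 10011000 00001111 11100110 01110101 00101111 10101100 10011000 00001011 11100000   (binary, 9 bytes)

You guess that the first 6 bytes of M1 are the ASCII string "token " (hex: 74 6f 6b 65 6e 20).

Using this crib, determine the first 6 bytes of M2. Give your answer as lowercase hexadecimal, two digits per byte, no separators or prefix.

First, C1 ⊕ C2 = (M1 ⊕ K) ⊕ (M2 ⊕ K) = M1 ⊕ M2, so the key drops out. Then M2 = (M1 ⊕ M2) ⊕ M1 over the first 6 bytes.
byte 0: (b4 xor 98) xor 74 = 2c xor 74 = 58
byte 1: (6c xor 0f) xor 6f = 63 xor 6f = 0c
byte 2: (e6 xor e6) xor 6b = 00 xor 6b = 6b
byte 3: (d6 xor 75) xor 65 = a3 xor 65 = c6
byte 4: (95 xor 2f) xor 6e = ba xor 6e = d4
byte 5: (87 xor ac) xor 20 = 2b xor 20 = 0b

580c6bc6d40b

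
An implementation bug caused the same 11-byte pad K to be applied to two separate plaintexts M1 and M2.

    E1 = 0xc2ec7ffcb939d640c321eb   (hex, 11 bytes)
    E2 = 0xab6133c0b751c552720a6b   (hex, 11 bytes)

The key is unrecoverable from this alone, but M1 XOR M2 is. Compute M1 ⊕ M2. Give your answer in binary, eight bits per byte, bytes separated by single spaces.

E1 ⊕ E2 = (M1 ⊕ K) ⊕ (M2 ⊕ K) = M1 ⊕ M2 — the shared key cancels under XOR.
194 xor 171 = 105
236 xor  97 = 141
127 xor  51 =  76
252 xor 192 =  60
185 xor 183 =  14
 57 xor  81 = 104
214 xor 197 =  19
 64 xor  82 =  18
195 xor 114 = 177
 33 xor  10 =  43
235 xor 107 = 128

01101001 10001101 01001100 00111100 00001110 01101000 00010011 00010010 10110001 00101011 10000000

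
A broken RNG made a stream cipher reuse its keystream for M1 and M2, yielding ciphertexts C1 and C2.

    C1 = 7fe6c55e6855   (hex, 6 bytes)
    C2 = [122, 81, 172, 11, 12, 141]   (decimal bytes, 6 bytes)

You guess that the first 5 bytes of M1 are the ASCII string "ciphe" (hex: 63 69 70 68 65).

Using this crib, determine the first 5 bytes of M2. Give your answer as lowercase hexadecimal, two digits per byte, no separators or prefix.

First, C1 ⊕ C2 = (M1 ⊕ K) ⊕ (M2 ⊕ K) = M1 ⊕ M2, so the key drops out. Then M2 = (M1 ⊕ M2) ⊕ M1 over the first 5 bytes.
byte 0: (7f XOR 7a) XOR 63 = 05 XOR 63 = 66
byte 1: (e6 XOR 51) XOR 69 = b7 XOR 69 = de
byte 2: (c5 XOR ac) XOR 70 = 69 XOR 70 = 19
byte 3: (5e XOR 0b) XOR 68 = 55 XOR 68 = 3d
byte 4: (68 XOR 0c) XOR 65 = 64 XOR 65 = 01

66de193d01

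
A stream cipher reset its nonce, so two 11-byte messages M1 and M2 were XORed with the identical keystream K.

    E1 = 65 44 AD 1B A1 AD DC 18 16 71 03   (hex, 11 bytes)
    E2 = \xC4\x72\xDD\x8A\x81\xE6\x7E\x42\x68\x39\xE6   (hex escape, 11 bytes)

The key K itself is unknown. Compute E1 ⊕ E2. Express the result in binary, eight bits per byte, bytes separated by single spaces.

E1 ⊕ E2 = (M1 ⊕ K) ⊕ (M2 ⊕ K) = M1 ⊕ M2 — the shared key cancels under XOR.
101 XOR 196 = 161
 68 XOR 114 =  54
173 XOR 221 = 112
 27 XOR 138 = 145
161 XOR 129 =  32
173 XOR 230 =  75
220 XOR 126 = 162
 24 XOR  66 =  90
 22 XOR 104 = 126
113 XOR  57 =  72
  3 XOR 230 = 229

10100001 00110110 01110000 10010001 00100000 01001011 10100010 01011010 01111110 01001000 11100101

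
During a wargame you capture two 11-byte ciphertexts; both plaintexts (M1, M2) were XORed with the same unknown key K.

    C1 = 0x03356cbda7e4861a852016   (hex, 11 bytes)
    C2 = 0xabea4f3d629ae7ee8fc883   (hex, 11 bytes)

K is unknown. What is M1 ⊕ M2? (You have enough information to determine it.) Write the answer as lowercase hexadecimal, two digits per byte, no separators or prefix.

C1 ⊕ C2 = (M1 ⊕ K) ⊕ (M2 ⊕ K) = M1 ⊕ M2 — the shared key cancels under XOR.
byte 0: 03 xor ab = a8
byte 1: 35 xor ea = df
byte 2: 6c xor 4f = 23
byte 3: bd xor 3d = 80
byte 4: a7 xor 62 = c5
byte 5: e4 xor 9a = 7e
byte 6: 86 xor e7 = 61
byte 7: 1a xor ee = f4
byte 8: 85 xor 8f = 0a
byte 9: 20 xor c8 = e8
byte 10: 16 xor 83 = 95

a8df2380c57e61f40ae895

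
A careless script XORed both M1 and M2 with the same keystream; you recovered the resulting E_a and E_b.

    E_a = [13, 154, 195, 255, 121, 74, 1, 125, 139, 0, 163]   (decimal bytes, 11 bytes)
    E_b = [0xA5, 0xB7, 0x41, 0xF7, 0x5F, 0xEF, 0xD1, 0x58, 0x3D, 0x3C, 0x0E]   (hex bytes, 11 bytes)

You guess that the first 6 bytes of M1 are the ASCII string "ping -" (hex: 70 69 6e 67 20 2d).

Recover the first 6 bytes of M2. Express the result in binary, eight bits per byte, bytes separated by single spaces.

First, E_a ⊕ E_b = (M1 ⊕ K) ⊕ (M2 ⊕ K) = M1 ⊕ M2, so the key drops out. Then M2 = (M1 ⊕ M2) ⊕ M1 over the first 6 bytes.
byte 0: (0d ^ a5) ^ 70 = a8 ^ 70 = d8
byte 1: (9a ^ b7) ^ 69 = 2d ^ 69 = 44
byte 2: (c3 ^ 41) ^ 6e = 82 ^ 6e = ec
byte 3: (ff ^ f7) ^ 67 = 08 ^ 67 = 6f
byte 4: (79 ^ 5f) ^ 20 = 26 ^ 20 = 06
byte 5: (4a ^ ef) ^ 2d = a5 ^ 2d = 88

11011000 01000100 11101100 01101111 00000110 10001000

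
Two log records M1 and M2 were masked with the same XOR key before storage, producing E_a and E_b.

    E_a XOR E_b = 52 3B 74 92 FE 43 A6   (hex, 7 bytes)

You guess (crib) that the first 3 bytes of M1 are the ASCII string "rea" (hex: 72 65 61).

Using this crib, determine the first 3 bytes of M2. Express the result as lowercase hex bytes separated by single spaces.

20 5e 15

Since E_a ⊕ E_b = M1 ⊕ M2, XORing with the guessed M1 bytes yields the corresponding M2 bytes: M2 = (E_a ⊕ E_b) ⊕ M1.
byte 0: 52 XOR 72 = 20
byte 1: 3b XOR 65 = 5e
byte 2: 74 XOR 61 = 15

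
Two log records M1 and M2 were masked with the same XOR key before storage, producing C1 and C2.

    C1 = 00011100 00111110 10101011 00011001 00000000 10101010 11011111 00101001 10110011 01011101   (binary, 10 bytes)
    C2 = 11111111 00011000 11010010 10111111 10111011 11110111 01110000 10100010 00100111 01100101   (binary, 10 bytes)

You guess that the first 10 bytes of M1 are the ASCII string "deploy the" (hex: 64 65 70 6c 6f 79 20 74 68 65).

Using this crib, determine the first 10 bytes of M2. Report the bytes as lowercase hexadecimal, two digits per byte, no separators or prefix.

874309cad4248ffffc5d

First, C1 ⊕ C2 = (M1 ⊕ K) ⊕ (M2 ⊕ K) = M1 ⊕ M2, so the key drops out. Then M2 = (M1 ⊕ M2) ⊕ M1 over the first 10 bytes.
byte 0: (1c ⊕ ff) ⊕ 64 = e3 ⊕ 64 = 87
byte 1: (3e ⊕ 18) ⊕ 65 = 26 ⊕ 65 = 43
byte 2: (ab ⊕ d2) ⊕ 70 = 79 ⊕ 70 = 09
byte 3: (19 ⊕ bf) ⊕ 6c = a6 ⊕ 6c = ca
byte 4: (00 ⊕ bb) ⊕ 6f = bb ⊕ 6f = d4
byte 5: (aa ⊕ f7) ⊕ 79 = 5d ⊕ 79 = 24
byte 6: (df ⊕ 70) ⊕ 20 = af ⊕ 20 = 8f
byte 7: (29 ⊕ a2) ⊕ 74 = 8b ⊕ 74 = ff
byte 8: (b3 ⊕ 27) ⊕ 68 = 94 ⊕ 68 = fc
byte 9: (5d ⊕ 65) ⊕ 65 = 38 ⊕ 65 = 5d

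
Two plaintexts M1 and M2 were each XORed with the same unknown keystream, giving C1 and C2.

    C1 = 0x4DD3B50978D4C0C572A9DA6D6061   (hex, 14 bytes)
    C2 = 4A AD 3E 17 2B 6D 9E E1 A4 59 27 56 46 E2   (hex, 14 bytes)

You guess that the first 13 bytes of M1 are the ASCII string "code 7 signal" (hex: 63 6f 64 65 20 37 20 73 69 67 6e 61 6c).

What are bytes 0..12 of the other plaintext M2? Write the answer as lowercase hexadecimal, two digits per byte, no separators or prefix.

First, C1 ⊕ C2 = (M1 ⊕ K) ⊕ (M2 ⊕ K) = M1 ⊕ M2, so the key drops out. Then M2 = (M1 ⊕ M2) ⊕ M1 over the first 13 bytes.
byte 0: (4d ⊕ 4a) ⊕ 63 = 07 ⊕ 63 = 64
byte 1: (d3 ⊕ ad) ⊕ 6f = 7e ⊕ 6f = 11
byte 2: (b5 ⊕ 3e) ⊕ 64 = 8b ⊕ 64 = ef
byte 3: (09 ⊕ 17) ⊕ 65 = 1e ⊕ 65 = 7b
byte 4: (78 ⊕ 2b) ⊕ 20 = 53 ⊕ 20 = 73
byte 5: (d4 ⊕ 6d) ⊕ 37 = b9 ⊕ 37 = 8e
byte 6: (c0 ⊕ 9e) ⊕ 20 = 5e ⊕ 20 = 7e
byte 7: (c5 ⊕ e1) ⊕ 73 = 24 ⊕ 73 = 57
byte 8: (72 ⊕ a4) ⊕ 69 = d6 ⊕ 69 = bf
byte 9: (a9 ⊕ 59) ⊕ 67 = f0 ⊕ 67 = 97
byte 10: (da ⊕ 27) ⊕ 6e = fd ⊕ 6e = 93
byte 11: (6d ⊕ 56) ⊕ 61 = 3b ⊕ 61 = 5a
byte 12: (60 ⊕ 46) ⊕ 6c = 26 ⊕ 6c = 4a

6411ef7b738e7e57bf97935a4a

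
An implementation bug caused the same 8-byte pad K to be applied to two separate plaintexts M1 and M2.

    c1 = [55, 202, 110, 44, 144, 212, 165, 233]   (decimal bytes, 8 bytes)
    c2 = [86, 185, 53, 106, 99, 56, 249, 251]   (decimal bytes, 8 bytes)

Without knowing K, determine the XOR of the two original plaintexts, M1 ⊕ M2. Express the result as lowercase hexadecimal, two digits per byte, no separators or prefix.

c1 ⊕ c2 = (M1 ⊕ K) ⊕ (M2 ⊕ K) = M1 ⊕ M2 — the shared key cancels under XOR.
37 ^ 56 = 61
ca ^ b9 = 73
6e ^ 35 = 5b
2c ^ 6a = 46
90 ^ 63 = f3
d4 ^ 38 = ec
a5 ^ f9 = 5c
e9 ^ fb = 12

61735b46f3ec5c12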